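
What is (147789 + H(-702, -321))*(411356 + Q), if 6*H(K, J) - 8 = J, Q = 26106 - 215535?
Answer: 196720753267/6 ≈ 3.2787e+10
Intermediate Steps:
Q = -189429
H(K, J) = 4/3 + J/6
(147789 + H(-702, -321))*(411356 + Q) = (147789 + (4/3 + (1/6)*(-321)))*(411356 - 189429) = (147789 + (4/3 - 107/2))*221927 = (147789 - 313/6)*221927 = (886421/6)*221927 = 196720753267/6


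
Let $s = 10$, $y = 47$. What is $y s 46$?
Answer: $21620$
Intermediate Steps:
$y s 46 = 47 \cdot 10 \cdot 46 = 470 \cdot 46 = 21620$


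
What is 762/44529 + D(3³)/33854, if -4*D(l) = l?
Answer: 33994903/2009979688 ≈ 0.016913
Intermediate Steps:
D(l) = -l/4
762/44529 + D(3³)/33854 = 762/44529 - ¼*3³/33854 = 762*(1/44529) - ¼*27*(1/33854) = 254/14843 - 27/4*1/33854 = 254/14843 - 27/135416 = 33994903/2009979688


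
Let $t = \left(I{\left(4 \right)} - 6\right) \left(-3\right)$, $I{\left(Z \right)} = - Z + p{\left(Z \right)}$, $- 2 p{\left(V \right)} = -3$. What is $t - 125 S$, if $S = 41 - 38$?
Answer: $- \frac{699}{2} \approx -349.5$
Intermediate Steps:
$p{\left(V \right)} = \frac{3}{2}$ ($p{\left(V \right)} = \left(- \frac{1}{2}\right) \left(-3\right) = \frac{3}{2}$)
$I{\left(Z \right)} = \frac{3}{2} - Z$ ($I{\left(Z \right)} = - Z + \frac{3}{2} = \frac{3}{2} - Z$)
$S = 3$
$t = \frac{51}{2}$ ($t = \left(\left(\frac{3}{2} - 4\right) - 6\right) \left(-3\right) = \left(- \frac{5}{2} - 6\right) \left(-3\right) = \left(- \frac{17}{2}\right) \left(-3\right) = \frac{51}{2} \approx 25.5$)
$t - 125 S = \frac{51}{2} - 375 = - \frac{699}{2}$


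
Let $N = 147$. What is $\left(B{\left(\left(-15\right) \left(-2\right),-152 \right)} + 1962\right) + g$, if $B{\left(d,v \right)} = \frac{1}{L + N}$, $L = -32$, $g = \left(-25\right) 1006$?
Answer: $- \frac{2666619}{115} \approx -23188.0$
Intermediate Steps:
$g = -25150$
$B{\left(d,v \right)} = \frac{1}{115}$ ($B{\left(d,v \right)} = \frac{1}{-32 + 147} = \frac{1}{115}$)
$\left(B{\left(\left(-15\right) \left(-2\right),-152 \right)} + 1962\right) + g = \left(\frac{1}{115} + 1962\right) - 25150 = \frac{225631}{115} - 25150 = - \frac{2666619}{115}$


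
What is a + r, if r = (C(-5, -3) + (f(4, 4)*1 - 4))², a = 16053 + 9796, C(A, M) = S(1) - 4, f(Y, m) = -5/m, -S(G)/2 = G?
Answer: 415609/16 ≈ 25976.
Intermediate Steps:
S(G) = -2*G
C(A, M) = -6 (C(A, M) = -2*1 - 4 = -2 - 4 = -6)
a = 25849
r = 2025/16 (r = (-6 + (-5/4*1 - 4))² = (-6 + (-5/4 - 4))² = (-6 - 21/4)² = (-45/4)² = 2025/16 ≈ 126.56)
a + r = 25849 + 2025/16 = 415609/16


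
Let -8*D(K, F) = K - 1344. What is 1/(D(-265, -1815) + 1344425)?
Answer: 8/10757009 ≈ 7.4370e-7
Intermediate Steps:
D(K, F) = 168 - K/8 (D(K, F) = -(K - 1344)/8 = -(-1344 + K)/8 = 168 - K/8)
1/(D(-265, -1815) + 1344425) = 1/((168 - ⅛*(-265)) + 1344425) = 1/((168 + 265/8) + 1344425) = 1/(1609/8 + 1344425) = 1/(10757009/8) = 8/10757009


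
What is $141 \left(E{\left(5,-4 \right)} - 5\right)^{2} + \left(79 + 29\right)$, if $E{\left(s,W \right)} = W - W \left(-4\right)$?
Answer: $88233$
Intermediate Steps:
$E{\left(s,W \right)} = 5 W$ ($E{\left(s,W \right)} = W - - 4 W = W + 4 W = 5 W$)
$141 \left(E{\left(5,-4 \right)} - 5\right)^{2} + \left(79 + 29\right) = 141 \left(5 \left(-4\right) - 5\right)^{2} + \left(79 + 29\right) = 141 \left(-20 - 5\right)^{2} + 108 = 141 \left(-25\right)^{2} + 108 = 141 \cdot 625 + 108 = 88125 + 108 = 88233$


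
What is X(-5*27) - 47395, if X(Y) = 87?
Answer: -47308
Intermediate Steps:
X(-5*27) - 47395 = 87 - 47395 = -47308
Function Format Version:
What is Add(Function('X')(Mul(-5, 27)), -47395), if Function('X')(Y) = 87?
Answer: -47308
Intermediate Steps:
Add(Function('X')(Mul(-5, 27)), -47395) = Add(87, -47395) = -47308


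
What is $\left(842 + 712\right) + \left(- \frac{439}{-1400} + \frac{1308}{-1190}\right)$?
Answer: $\frac{5280929}{3400} \approx 1553.2$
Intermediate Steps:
$\left(842 + 712\right) + \left(- \frac{439}{-1400} + \frac{1308}{-1190}\right) = 1554 + \left(\left(-439\right) \left(- \frac{1}{1400}\right) + 1308 \left(- \frac{1}{1190}\right)\right) = 1554 + \left(\frac{439}{1400} - \frac{654}{595}\right) = 1554 - \frac{2671}{3400} = \frac{5280929}{3400}$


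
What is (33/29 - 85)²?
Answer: 5914624/841 ≈ 7032.8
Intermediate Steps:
(33/29 - 85)² = (-2432/29)² = 5914624/841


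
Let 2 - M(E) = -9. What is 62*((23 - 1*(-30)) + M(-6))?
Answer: 3968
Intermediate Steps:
M(E) = 11 (M(E) = 2 - 1*(-9) = 2 + 9 = 11)
62*((23 - 1*(-30)) + M(-6)) = 62*((23 - 1*(-30)) + 11) = 62*((23 + 30) + 11) = 62*(53 + 11) = 62*64 = 3968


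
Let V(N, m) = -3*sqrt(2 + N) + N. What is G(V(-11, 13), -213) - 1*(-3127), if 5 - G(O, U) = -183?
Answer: 3315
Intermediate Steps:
V(N, m) = N - 3*sqrt(2 + N)
G(O, U) = 188 (G(O, U) = 5 - 1*(-183) = 5 + 183 = 188)
G(V(-11, 13), -213) - 1*(-3127) = 188 - 1*(-3127) = 188 + 3127 = 3315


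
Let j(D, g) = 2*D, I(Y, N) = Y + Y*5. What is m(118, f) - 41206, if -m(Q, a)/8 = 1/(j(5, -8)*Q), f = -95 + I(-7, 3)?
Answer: -12155772/295 ≈ -41206.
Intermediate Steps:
I(Y, N) = 6*Y (I(Y, N) = Y + 5*Y = 6*Y)
f = -137 (f = -95 + 6*(-7) = -95 - 42 = -137)
m(Q, a) = -4/(5*Q) (m(Q, a) = -8*1/(10*Q) = -4/(5*Q))
m(118, f) - 41206 = -⅘/118 - 41206 = -⅘*1/118 - 41206 = -2/295 - 41206 = -12155772/295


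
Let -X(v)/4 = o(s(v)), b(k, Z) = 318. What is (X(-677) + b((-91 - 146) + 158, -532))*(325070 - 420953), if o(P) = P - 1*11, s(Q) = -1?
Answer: -35093178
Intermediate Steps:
o(P) = -11 + P (o(P) = P - 11 = -11 + P)
X(v) = 48 (X(v) = -4*(-11 - 1) = -4*(-12) = 48)
(X(-677) + b((-91 - 146) + 158, -532))*(325070 - 420953) = (48 + 318)*(325070 - 420953) = 366*(-95883) = -35093178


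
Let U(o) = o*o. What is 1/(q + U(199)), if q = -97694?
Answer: -1/58093 ≈ -1.7214e-5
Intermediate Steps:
U(o) = o²
1/(q + U(199)) = 1/(-97694 + 199²) = 1/(-97694 + 39601) = 1/(-58093) = -1/58093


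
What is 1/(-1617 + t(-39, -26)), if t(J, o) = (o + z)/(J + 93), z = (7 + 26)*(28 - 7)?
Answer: -54/86651 ≈ -0.00062319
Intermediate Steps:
z = 693 (z = 33*21 = 693)
t(J, o) = (693 + o)/(93 + J) (t(J, o) = (o + 693)/(J + 93) = (693 + o)/(93 + J))
1/(-1617 + t(-39, -26)) = 1/(-1617 + (693 - 26)/(93 - 39)) = 1/(-1617 + 667/54) = 1/(-86651/54) = -54/86651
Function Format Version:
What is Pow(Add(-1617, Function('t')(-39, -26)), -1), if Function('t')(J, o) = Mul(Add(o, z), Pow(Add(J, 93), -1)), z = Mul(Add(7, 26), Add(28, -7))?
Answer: Rational(-54, 86651) ≈ -0.00062319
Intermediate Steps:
z = 693 (z = Mul(33, 21) = 693)
Function('t')(J, o) = Mul(Pow(Add(93, J), -1), Add(693, o)) (Function('t')(J, o) = Mul(Add(o, 693), Pow(Add(J, 93), -1)) = Mul(Add(693, o), Pow(Add(93, J), -1)) = Mul(Pow(Add(93, J), -1), Add(693, o)))
Pow(Add(-1617, Function('t')(-39, -26)), -1) = Pow(Add(-1617, Mul(Pow(Add(93, -39), -1), Add(693, -26))), -1) = Pow(Add(-1617, Mul(Pow(54, -1), 667)), -1) = Pow(Add(-1617, Mul(Rational(1, 54), 667)), -1) = Pow(Add(-1617, Rational(667, 54)), -1) = Pow(Rational(-86651, 54), -1) = Rational(-54, 86651)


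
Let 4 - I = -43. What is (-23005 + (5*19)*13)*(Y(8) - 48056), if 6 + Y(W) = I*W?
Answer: 1038124220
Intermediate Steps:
I = 47 (I = 4 - 1*(-43) = 4 + 43 = 47)
Y(W) = -6 + 47*W
(-23005 + (5*19)*13)*(Y(8) - 48056) = (-23005 + (5*19)*13)*((-6 + 47*8) - 48056) = (-23005 + 95*13)*((-6 + 376) - 48056) = (-23005 + 1235)*(370 - 48056) = -21770*(-47686) = 1038124220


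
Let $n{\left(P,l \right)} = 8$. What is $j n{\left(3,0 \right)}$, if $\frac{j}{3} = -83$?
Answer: $-1992$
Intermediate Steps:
$j = -249$ ($j = 3 \left(-83\right) = -249$)
$j n{\left(3,0 \right)} = \left(-249\right) 8 = -1992$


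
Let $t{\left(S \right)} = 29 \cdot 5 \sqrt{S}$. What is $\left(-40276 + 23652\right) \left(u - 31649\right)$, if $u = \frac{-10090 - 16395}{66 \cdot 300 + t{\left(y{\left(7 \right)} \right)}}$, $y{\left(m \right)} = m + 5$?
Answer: $\frac{687137154122224}{1305959} - \frac{1276831256 \sqrt{3}}{3917877} \approx 5.2615 \cdot 10^{8}$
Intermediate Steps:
$y{\left(m \right)} = 5 + m$
$t{\left(S \right)} = 145 \sqrt{S}$
$u = - \frac{26485}{19800 + 290 \sqrt{3}}$ ($u = \frac{-10090 - 16395}{66 \cdot 300 + 145 \sqrt{5 + 7}} = - \frac{26485}{19800 + 145 \sqrt{12}} = - \frac{26485}{19800 + 145 \cdot 2 \sqrt{3}} = - \frac{26485}{19800 + 290 \sqrt{3}} \approx -1.3045$)
$\left(-40276 + 23652\right) \left(u - 31649\right) = \left(-40276 + 23652\right) \left(\left(- \frac{1748010}{1305959} + \frac{153613 \sqrt{3}}{7835754}\right) - 31649\right) = - 16624 \left(- \frac{41334044401}{1305959} + \frac{153613 \sqrt{3}}{7835754}\right) = \frac{687137154122224}{1305959} - \frac{1276831256 \sqrt{3}}{3917877}$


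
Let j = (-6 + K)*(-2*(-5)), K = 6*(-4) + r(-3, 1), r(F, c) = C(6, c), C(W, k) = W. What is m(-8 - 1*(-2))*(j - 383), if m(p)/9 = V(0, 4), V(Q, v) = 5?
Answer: -28035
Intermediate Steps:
r(F, c) = 6
K = -18 (K = 6*(-4) + 6 = -24 + 6 = -18)
m(p) = 45 (m(p) = 9*5 = 45)
j = -240 (j = (-6 - 18)*(-2*(-5)) = -24*10 = -240)
m(-8 - 1*(-2))*(j - 383) = 45*(-240 - 383) = 45*(-623) = -28035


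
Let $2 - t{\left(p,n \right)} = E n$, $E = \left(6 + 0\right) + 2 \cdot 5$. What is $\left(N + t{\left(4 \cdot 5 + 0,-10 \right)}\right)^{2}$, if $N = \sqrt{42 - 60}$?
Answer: $26226 + 972 i \sqrt{2} \approx 26226.0 + 1374.6 i$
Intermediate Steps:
$E = 16$ ($E = 6 + 10 = 16$)
$t{\left(p,n \right)} = 2 - 16 n$
$N = 3 i \sqrt{2}$ ($N = \sqrt{-18} = 3 i \sqrt{2} \approx 4.2426 i$)
$\left(N + t{\left(4 \cdot 5 + 0,-10 \right)}\right)^{2} = \left(3 i \sqrt{2} + \left(2 - -160\right)\right)^{2} = \left(3 i \sqrt{2} + \left(2 + 160\right)\right)^{2} = \left(3 i \sqrt{2} + 162\right)^{2} = \left(162 + 3 i \sqrt{2}\right)^{2}$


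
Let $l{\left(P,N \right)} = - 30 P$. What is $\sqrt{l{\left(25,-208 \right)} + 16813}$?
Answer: $\sqrt{16063} \approx 126.74$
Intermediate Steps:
$\sqrt{l{\left(25,-208 \right)} + 16813} = \sqrt{\left(-30\right) 25 + 16813} = \sqrt{-750 + 16813} = \sqrt{16063}$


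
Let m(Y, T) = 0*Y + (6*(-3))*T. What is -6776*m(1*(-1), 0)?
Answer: 0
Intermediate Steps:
m(Y, T) = -18*T (m(Y, T) = 0 - 18*T = -18*T)
-6776*m(1*(-1), 0) = -(-121968)*0 = -6776*0 = 0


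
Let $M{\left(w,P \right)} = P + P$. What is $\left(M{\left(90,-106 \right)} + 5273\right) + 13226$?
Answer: $18287$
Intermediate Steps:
$M{\left(w,P \right)} = 2 P$
$\left(M{\left(90,-106 \right)} + 5273\right) + 13226 = \left(2 \left(-106\right) + 5273\right) + 13226 = \left(-212 + 5273\right) + 13226 = 5061 + 13226 = 18287$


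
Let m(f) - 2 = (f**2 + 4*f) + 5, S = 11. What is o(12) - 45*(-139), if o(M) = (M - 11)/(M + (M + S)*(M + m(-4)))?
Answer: 2808496/449 ≈ 6255.0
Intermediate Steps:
m(f) = 7 + f**2 + 4*f (m(f) = 2 + ((f**2 + 4*f) + 5) = 2 + (5 + f**2 + 4*f) = 7 + f**2 + 4*f)
o(M) = (-11 + M)/(M + (7 + M)*(11 + M)) (o(M) = (M - 11)/(M + (M + 11)*(M + (7 + (-4)**2 + 4*(-4)))) = (-11 + M)/(M + (11 + M)*(M + (7 + 16 - 16))) = (-11 + M)/(M + (11 + M)*(M + 7)) = (-11 + M)/(M + (11 + M)*(7 + M)) = (-11 + M)/(M + (7 + M)*(11 + M)))
o(12) - 45*(-139) = (-11 + 12)/(77 + 12**2 + 19*12) - 45*(-139) = 1/(77 + 144 + 228) + 6255 = 1/449 + 6255 = 2808496/449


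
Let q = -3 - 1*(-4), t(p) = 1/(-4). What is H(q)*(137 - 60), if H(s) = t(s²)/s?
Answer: -77/4 ≈ -19.250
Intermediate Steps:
t(p) = -¼
q = 1 (q = -3 + 4 = 1)
H(s) = -1/(4*s)
H(q)*(137 - 60) = (-¼/1)*(137 - 60) = -¼*1*77 = -¼*77 = -77/4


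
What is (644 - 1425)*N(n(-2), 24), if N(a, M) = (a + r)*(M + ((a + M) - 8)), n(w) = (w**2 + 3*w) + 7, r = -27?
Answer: 773190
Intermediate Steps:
n(w) = 7 + w**2 + 3*w
N(a, M) = (-27 + a)*(-8 + a + 2*M) (N(a, M) = (a - 27)*(M + ((a + M) - 8)) = (-27 + a)*(M + ((M + a) - 8)) = (-27 + a)*(M + (-8 + M + a)) = (-27 + a)*(-8 + a + 2*M))
(644 - 1425)*N(n(-2), 24) = (644 - 1425)*(216 + (7 + (-2)**2 + 3*(-2))**2 - 54*24 - 35*(7 + (-2)**2 + 3*(-2)) + 2*24*(7 + (-2)**2 + 3*(-2))) = -781*(216 + (7 + 4 - 6)**2 - 1296 - 35*(7 + 4 - 6) + 2*24*(7 + 4 - 6)) = -781*(216 + 5**2 - 1296 - 35*5 + 2*24*5) = -781*(216 + 25 - 1296 - 175 + 240) = -781*(-990) = 773190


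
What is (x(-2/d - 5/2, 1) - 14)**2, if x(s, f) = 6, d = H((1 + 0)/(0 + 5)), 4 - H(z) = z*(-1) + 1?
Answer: 64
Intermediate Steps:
H(z) = 3 + z (H(z) = 4 - (z*(-1) + 1) = 4 - (-z + 1) = 4 - (1 - z) = 4 + (-1 + z) = 3 + z)
d = 16/5 (d = 3 + (1 + 0)/(0 + 5) = 3 + 1/5 = 16/5 ≈ 3.2000)
(x(-2/d - 5/2, 1) - 14)**2 = (6 - 14)**2 = (-8)**2 = 64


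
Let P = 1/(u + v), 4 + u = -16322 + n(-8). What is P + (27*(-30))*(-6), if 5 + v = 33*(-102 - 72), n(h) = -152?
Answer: 108013499/22225 ≈ 4860.0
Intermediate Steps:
u = -16478 (u = -4 + (-16322 - 152) = -4 - 16474 = -16478)
v = -5747 (v = -5 + 33*(-102 - 72) = -5 + 33*(-174) = -5 - 5742 = -5747)
P = -1/22225 (P = 1/(-16478 - 5747) = 1/(-22225) = -1/22225 ≈ -4.4994e-5)
P + (27*(-30))*(-6) = -1/22225 + (27*(-30))*(-6) = -1/22225 - 810*(-6) = -1/22225 + 4860 = 108013499/22225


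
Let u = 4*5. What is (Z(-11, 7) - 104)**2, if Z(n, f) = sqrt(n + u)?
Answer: 10201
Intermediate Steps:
u = 20
Z(n, f) = sqrt(20 + n) (Z(n, f) = sqrt(n + 20) = sqrt(20 + n))
(Z(-11, 7) - 104)**2 = (sqrt(20 - 11) - 104)**2 = (sqrt(9) - 104)**2 = (3 - 104)**2 = (-101)**2 = 10201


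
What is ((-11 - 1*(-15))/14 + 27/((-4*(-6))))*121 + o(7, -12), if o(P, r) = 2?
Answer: 9671/56 ≈ 172.70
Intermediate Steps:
((-11 - 1*(-15))/14 + 27/((-4*(-6))))*121 + o(7, -12) = ((-11 - 1*(-15))/14 + 27/((-4*(-6))))*121 + 2 = ((-11 + 15)*(1/14) + 27/24)*121 + 2 = (4*(1/14) + 27*(1/24))*121 + 2 = (2/7 + 9/8)*121 + 2 = (79/56)*121 + 2 = 9559/56 + 2 = 9671/56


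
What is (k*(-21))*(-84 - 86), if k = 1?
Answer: 3570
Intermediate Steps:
(k*(-21))*(-84 - 86) = (1*(-21))*(-84 - 86) = -21*(-170) = 3570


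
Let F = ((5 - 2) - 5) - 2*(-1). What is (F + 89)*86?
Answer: 7654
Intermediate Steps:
F = 0 (F = (3 - 5) + 2 = -2 + 2 = 0)
(F + 89)*86 = (0 + 89)*86 = 89*86 = 7654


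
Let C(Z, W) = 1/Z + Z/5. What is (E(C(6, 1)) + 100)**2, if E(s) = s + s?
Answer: 2374681/225 ≈ 10554.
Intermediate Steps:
C(Z, W) = 1/Z + Z/5 (C(Z, W) = 1/Z + Z*(1/5) = 1/Z + Z/5)
E(s) = 2*s
(E(C(6, 1)) + 100)**2 = (2*(1/6 + (1/5)*6) + 100)**2 = (2*(1/6 + 6/5) + 100)**2 = (2*(41/30) + 100)**2 = (41/15 + 100)**2 = (1541/15)**2 = 2374681/225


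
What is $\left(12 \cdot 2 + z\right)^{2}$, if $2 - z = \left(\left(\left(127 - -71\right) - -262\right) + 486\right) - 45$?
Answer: $765625$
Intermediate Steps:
$z = -899$ ($z = 2 - \left(\left(\left(\left(127 - -71\right) - -262\right) + 486\right) - 45\right) = 2 - \left(\left(\left(\left(127 + 71\right) + 262\right) + 486\right) - 45\right) = 2 - \left(\left(\left(198 + 262\right) + 486\right) - 45\right) = 2 - \left(\left(460 + 486\right) - 45\right) = 2 - \left(946 - 45\right) = 2 - 901 = -899$)
$\left(12 \cdot 2 + z\right)^{2} = \left(12 \cdot 2 - 899\right)^{2} = \left(24 - 899\right)^{2} = \left(-875\right)^{2} = 765625$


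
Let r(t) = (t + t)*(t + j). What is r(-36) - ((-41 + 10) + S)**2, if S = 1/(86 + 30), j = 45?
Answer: -21643513/13456 ≈ -1608.5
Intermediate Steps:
S = 1/116 ≈ 0.0086207
r(t) = 2*t*(45 + t) (r(t) = (t + t)*(t + 45) = (2*t)*(45 + t) = 2*t*(45 + t))
r(-36) - ((-41 + 10) + S)**2 = 2*(-36)*(45 - 36) - ((-41 + 10) + 1/116)**2 = 2*(-36)*9 - (-31 + 1/116)**2 = -648 - (-3595/116)**2 = -648 - 1*12924025/13456 = -648 - 12924025/13456 = -21643513/13456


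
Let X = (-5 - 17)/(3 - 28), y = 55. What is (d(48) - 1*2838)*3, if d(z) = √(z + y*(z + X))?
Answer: -8514 + 3*√68410/5 ≈ -8357.1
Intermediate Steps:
X = 22/25 (X = -22/(-25) = -22*(-1/25) = 22/25 ≈ 0.88000)
d(z) = √(242/5 + 56*z) (d(z) = √(z + 55*(z + 22/25)) = √(z + 55*(22/25 + z)) = √(z + (242/5 + 55*z)) = √(242/5 + 56*z))
(d(48) - 1*2838)*3 = (√(1210 + 1400*48)/5 - 1*2838)*3 = (√(1210 + 67200)/5 - 2838)*3 = (√68410/5 - 2838)*3 = (-2838 + √68410/5)*3 = -8514 + 3*√68410/5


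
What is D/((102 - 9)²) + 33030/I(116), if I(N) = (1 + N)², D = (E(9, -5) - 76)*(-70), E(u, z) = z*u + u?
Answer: 4851830/1461681 ≈ 3.3194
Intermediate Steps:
E(u, z) = u + u*z (E(u, z) = u*z + u = u + u*z)
D = 7840 (D = (9*(1 - 5) - 76)*(-70) = (9*(-4) - 76)*(-70) = (-36 - 76)*(-70) = -112*(-70) = 7840)
D/((102 - 9)²) + 33030/I(116) = 7840/((102 - 9)²) + 33030/((1 + 116)²) = 7840/(93²) + 33030/(117²) = 7840/8649 + 33030/13689 = 7840*(1/8649) + 33030*(1/13689) = 7840/8649 + 3670/1521 = 4851830/1461681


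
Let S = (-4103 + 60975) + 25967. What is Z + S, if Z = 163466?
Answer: 246305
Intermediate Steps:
S = 82839 (S = 56872 + 25967 = 82839)
Z + S = 163466 + 82839 = 246305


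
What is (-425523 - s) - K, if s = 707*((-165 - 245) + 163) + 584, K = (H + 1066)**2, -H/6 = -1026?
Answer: -52408762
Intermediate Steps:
H = 6156 (H = -6*(-1026) = 6156)
K = 52157284 (K = (6156 + 1066)**2 = 7222**2 = 52157284)
s = -174045 (s = 707*(-410 + 163) + 584 = 707*(-247) + 584 = -174629 + 584 = -174045)
(-425523 - s) - K = (-425523 - 1*(-174045)) - 1*52157284 = (-425523 + 174045) - 52157284 = -251478 - 52157284 = -52408762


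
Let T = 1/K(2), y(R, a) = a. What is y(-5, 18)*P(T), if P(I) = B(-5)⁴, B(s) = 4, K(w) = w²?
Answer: 4608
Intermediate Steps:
T = ¼ (T = 1/(2²) = 1/4 = ¼ ≈ 0.25000)
P(I) = 256 (P(I) = 4⁴ = 256)
y(-5, 18)*P(T) = 18*256 = 4608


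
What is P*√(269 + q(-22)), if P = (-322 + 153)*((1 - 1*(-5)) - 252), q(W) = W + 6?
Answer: 41574*√253 ≈ 6.6128e+5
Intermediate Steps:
q(W) = 6 + W
P = 41574 (P = -169*((1 + 5) - 252) = -169*(6 - 252) = -169*(-246) = 41574)
P*√(269 + q(-22)) = 41574*√(269 + (6 - 22)) = 41574*√(269 - 16) = 41574*√253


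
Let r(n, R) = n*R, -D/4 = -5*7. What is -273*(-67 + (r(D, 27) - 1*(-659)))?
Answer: -1193556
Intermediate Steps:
D = 140 (D = -(-20)*7 = -4*(-35) = 140)
r(n, R) = R*n
-273*(-67 + (r(D, 27) - 1*(-659))) = -273*(-67 + (27*140 - 1*(-659))) = -273*(-67 + (3780 + 659)) = -273*(-67 + 4439) = -273*4372 = -1193556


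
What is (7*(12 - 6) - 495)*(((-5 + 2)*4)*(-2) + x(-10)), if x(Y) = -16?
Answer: -3624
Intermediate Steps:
(7*(12 - 6) - 495)*(((-5 + 2)*4)*(-2) + x(-10)) = (7*(12 - 6) - 495)*(((-5 + 2)*4)*(-2) - 16) = (7*6 - 495)*(-3*4*(-2) - 16) = (42 - 495)*(-12*(-2) - 16) = -453*(24 - 16) = -453*8 = -3624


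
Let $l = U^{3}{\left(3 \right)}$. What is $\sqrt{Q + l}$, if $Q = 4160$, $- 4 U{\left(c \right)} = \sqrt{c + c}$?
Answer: $\frac{\sqrt{266240 - 6 \sqrt{6}}}{8} \approx 64.496$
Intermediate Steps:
$U{\left(c \right)} = - \frac{\sqrt{2} \sqrt{c}}{4}$ ($U{\left(c \right)} = - \frac{\sqrt{c + c}}{4} = - \frac{\sqrt{2 c}}{4} = - \frac{\sqrt{2} \sqrt{c}}{4}$)
$l = - \frac{3 \sqrt{6}}{32}$ ($l = \left(- \frac{\sqrt{2} \sqrt{3}}{4}\right)^{3} = \left(- \frac{\sqrt{6}}{4}\right)^{3} = - \frac{3 \sqrt{6}}{32} \approx -0.22964$)
$\sqrt{Q + l} = \sqrt{4160 - \frac{3 \sqrt{6}}{32}}$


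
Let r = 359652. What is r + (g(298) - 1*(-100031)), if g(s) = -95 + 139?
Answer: 459727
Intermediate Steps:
g(s) = 44
r + (g(298) - 1*(-100031)) = 359652 + (44 - 1*(-100031)) = 359652 + (44 + 100031) = 359652 + 100075 = 459727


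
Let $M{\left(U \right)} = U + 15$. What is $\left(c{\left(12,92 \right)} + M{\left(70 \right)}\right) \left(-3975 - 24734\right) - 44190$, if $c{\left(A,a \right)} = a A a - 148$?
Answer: $-2914151235$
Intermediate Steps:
$M{\left(U \right)} = 15 + U$
$c{\left(A,a \right)} = -148 + A a^{2}$ ($c{\left(A,a \right)} = A a a - 148 = A a^{2} - 148 = -148 + A a^{2}$)
$\left(c{\left(12,92 \right)} + M{\left(70 \right)}\right) \left(-3975 - 24734\right) - 44190 = \left(\left(-148 + 12 \cdot 92^{2}\right) + \left(15 + 70\right)\right) \left(-3975 - 24734\right) - 44190 = \left(\left(-148 + 12 \cdot 8464\right) + 85\right) \left(-28709\right) - 44190 = \left(\left(-148 + 101568\right) + 85\right) \left(-28709\right) - 44190 = \left(101420 + 85\right) \left(-28709\right) - 44190 = 101505 \left(-28709\right) - 44190 = -2914107045 - 44190 = -2914151235$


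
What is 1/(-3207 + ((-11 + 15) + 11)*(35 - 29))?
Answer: -1/3117 ≈ -0.00032082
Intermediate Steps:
1/(-3207 + ((-11 + 15) + 11)*(35 - 29)) = 1/(-3207 + (4 + 11)*6) = 1/(-3207 + 15*6) = 1/(-3207 + 90) = 1/(-3117) = -1/3117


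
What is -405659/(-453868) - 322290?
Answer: -146276712061/453868 ≈ -3.2229e+5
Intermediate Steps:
-405659/(-453868) - 322290 = -405659*(-1/453868) - 322290 = 405659/453868 - 322290 = -146276712061/453868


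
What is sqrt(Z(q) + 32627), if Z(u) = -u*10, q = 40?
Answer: sqrt(32227) ≈ 179.52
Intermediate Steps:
Z(u) = -10*u
sqrt(Z(q) + 32627) = sqrt(-10*40 + 32627) = sqrt(-400 + 32627) = sqrt(32227)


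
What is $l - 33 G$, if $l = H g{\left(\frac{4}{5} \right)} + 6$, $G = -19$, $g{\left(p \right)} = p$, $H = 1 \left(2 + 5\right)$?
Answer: $\frac{3193}{5} \approx 638.6$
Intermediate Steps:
$H = 7$ ($H = 1 \cdot 7 = 7$)
$l = \frac{58}{5}$ ($l = 7 \cdot \frac{4}{5} + 6 = \frac{28}{5} + 6 = \frac{58}{5} \approx 11.6$)
$l - 33 G = \frac{58}{5} - -627 = \frac{58}{5} + 627 = \frac{3193}{5}$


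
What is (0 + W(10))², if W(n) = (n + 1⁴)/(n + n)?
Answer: 121/400 ≈ 0.30250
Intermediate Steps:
W(n) = (1 + n)/(2*n) (W(n) = (n + 1)/((2*n)) = (1 + n)*(1/(2*n)) = (1 + n)/(2*n))
(0 + W(10))² = (0 + (½)*(1 + 10)/10)² = (0 + (½)*(⅒)*11)² = (0 + 11/20)² = (11/20)² = 121/400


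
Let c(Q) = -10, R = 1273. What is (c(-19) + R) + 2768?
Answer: 4031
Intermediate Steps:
(c(-19) + R) + 2768 = (-10 + 1273) + 2768 = 1263 + 2768 = 4031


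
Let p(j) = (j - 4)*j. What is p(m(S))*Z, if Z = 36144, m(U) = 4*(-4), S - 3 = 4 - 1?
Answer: 11566080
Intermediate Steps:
S = 6 (S = 3 + (4 - 1) = 3 + 3 = 6)
m(U) = -16
p(j) = j*(-4 + j) (p(j) = (-4 + j)*j = j*(-4 + j))
p(m(S))*Z = -16*(-4 - 16)*36144 = -16*(-20)*36144 = 320*36144 = 11566080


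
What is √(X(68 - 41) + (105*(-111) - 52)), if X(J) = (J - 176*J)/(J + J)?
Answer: 3*I*√5242/2 ≈ 108.6*I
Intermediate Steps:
X(J) = -175/2 (X(J) = (-175*J)/((2*J)) = (-175*J)*(1/(2*J)) = -175/2)
√(X(68 - 41) + (105*(-111) - 52)) = √(-175/2 + (105*(-111) - 52)) = √(-175/2 + (-11655 - 52)) = √(-175/2 - 11707) = √(-23589/2) = 3*I*√5242/2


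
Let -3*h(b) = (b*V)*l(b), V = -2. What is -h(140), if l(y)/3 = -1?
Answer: 280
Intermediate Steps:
l(y) = -3 (l(y) = 3*(-1) = -3)
h(b) = -2*b (h(b) = -b*(-2)*(-3)/3 = -(-2*b)*(-3)/3 = -2*b)
-h(140) = -(-2)*140 = -1*(-280) = 280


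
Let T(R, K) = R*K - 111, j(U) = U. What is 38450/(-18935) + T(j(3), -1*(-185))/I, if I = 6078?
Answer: -7509732/3836231 ≈ -1.9576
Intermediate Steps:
T(R, K) = -111 + K*R (T(R, K) = K*R - 111 = -111 + K*R)
38450/(-18935) + T(j(3), -1*(-185))/I = 38450/(-18935) + (-111 - 1*(-185)*3)/6078 = 38450*(-1/18935) + (-111 + 185*3)*(1/6078) = -7690/3787 + (-111 + 555)*(1/6078) = -7690/3787 + 444*(1/6078) = -7690/3787 + 74/1013 = -7509732/3836231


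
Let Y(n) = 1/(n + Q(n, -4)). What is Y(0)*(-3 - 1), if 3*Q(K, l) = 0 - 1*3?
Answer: 4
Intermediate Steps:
Q(K, l) = -1 (Q(K, l) = (0 - 1*3)/3 = (0 - 3)/3 = (1/3)*(-3) = -1)
Y(n) = 1/(-1 + n) (Y(n) = 1/(n - 1) = 1/(-1 + n))
Y(0)*(-3 - 1) = (-3 - 1)/(-1 + 0) = -4/(-1) = -1*(-4) = 4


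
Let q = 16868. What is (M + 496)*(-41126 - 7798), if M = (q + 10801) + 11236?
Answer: -1927654524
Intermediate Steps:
M = 38905 (M = (16868 + 10801) + 11236 = 27669 + 11236 = 38905)
(M + 496)*(-41126 - 7798) = (38905 + 496)*(-41126 - 7798) = 39401*(-48924) = -1927654524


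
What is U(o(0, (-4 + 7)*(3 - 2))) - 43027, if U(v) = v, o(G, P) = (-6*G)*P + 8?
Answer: -43019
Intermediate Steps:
o(G, P) = 8 - 6*G*P (o(G, P) = -6*G*P + 8 = 8 - 6*G*P)
U(o(0, (-4 + 7)*(3 - 2))) - 43027 = (8 - 6*0*(-4 + 7)*(3 - 2)) - 43027 = (8 - 6*0*3*1) - 43027 = (8 - 6*0*3) - 43027 = (8 + 0) - 43027 = 8 - 43027 = -43019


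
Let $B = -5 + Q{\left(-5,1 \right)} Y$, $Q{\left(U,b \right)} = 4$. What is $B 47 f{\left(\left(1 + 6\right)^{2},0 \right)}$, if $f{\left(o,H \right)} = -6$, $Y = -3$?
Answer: $4794$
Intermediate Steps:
$B = -17$ ($B = -5 + 4 \left(-3\right) = -5 - 12 = -17$)
$B 47 f{\left(\left(1 + 6\right)^{2},0 \right)} = \left(-17\right) 47 \left(-6\right) = \left(-799\right) \left(-6\right) = 4794$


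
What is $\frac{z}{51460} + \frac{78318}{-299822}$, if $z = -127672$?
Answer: $- \frac{5288639833}{1928605015} \approx -2.7422$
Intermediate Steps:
$\frac{z}{51460} + \frac{78318}{-299822} = - \frac{127672}{51460} + \frac{78318}{-299822} = \left(-127672\right) \frac{1}{51460} + 78318 \left(- \frac{1}{299822}\right) = - \frac{31918}{12865} - \frac{39159}{149911} = - \frac{5288639833}{1928605015}$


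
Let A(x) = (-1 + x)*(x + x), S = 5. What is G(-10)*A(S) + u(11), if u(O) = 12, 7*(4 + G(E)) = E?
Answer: -1436/7 ≈ -205.14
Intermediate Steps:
G(E) = -4 + E/7
A(x) = 2*x*(-1 + x) (A(x) = (-1 + x)*(2*x) = 2*x*(-1 + x))
G(-10)*A(S) + u(11) = (-4 + (1/7)*(-10))*(2*5*(-1 + 5)) + 12 = (-4 - 10/7)*(2*5*4) + 12 = -38/7*40 + 12 = -1520/7 + 12 = -1436/7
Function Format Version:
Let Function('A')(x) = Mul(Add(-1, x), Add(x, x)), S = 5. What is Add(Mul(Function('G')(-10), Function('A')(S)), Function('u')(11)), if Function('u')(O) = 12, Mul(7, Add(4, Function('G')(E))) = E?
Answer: Rational(-1436, 7) ≈ -205.14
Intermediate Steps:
Function('G')(E) = Add(-4, Mul(Rational(1, 7), E))
Function('A')(x) = Mul(2, x, Add(-1, x)) (Function('A')(x) = Mul(Add(-1, x), Mul(2, x)) = Mul(2, x, Add(-1, x)))
Add(Mul(Function('G')(-10), Function('A')(S)), Function('u')(11)) = Add(Mul(Add(-4, Mul(Rational(1, 7), -10)), Mul(2, 5, Add(-1, 5))), 12) = Add(Mul(Add(-4, Rational(-10, 7)), Mul(2, 5, 4)), 12) = Add(Mul(Rational(-38, 7), 40), 12) = Add(Rational(-1520, 7), 12) = Rational(-1436, 7)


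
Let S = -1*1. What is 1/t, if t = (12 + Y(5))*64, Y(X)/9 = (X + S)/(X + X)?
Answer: 5/4992 ≈ 0.0010016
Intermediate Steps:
S = -1
Y(X) = 9*(-1 + X)/(2*X) (Y(X) = 9*((X - 1)/(X + X)) = 9*((-1 + X)/((2*X))) = 9*((-1 + X)*(1/(2*X))) = 9*((-1 + X)/(2*X)) = 9*(-1 + X)/(2*X))
t = 4992/5 (t = (12 + (9/2)*(-1 + 5)/5)*64 = (12 + (9/2)*(⅕)*4)*64 = (12 + 18/5)*64 = (78/5)*64 = 4992/5 ≈ 998.40)
1/t = 1/(4992/5) = 5/4992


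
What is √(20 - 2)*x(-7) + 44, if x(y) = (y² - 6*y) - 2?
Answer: 44 + 267*√2 ≈ 421.60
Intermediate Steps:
x(y) = -2 + y² - 6*y
√(20 - 2)*x(-7) + 44 = √(20 - 2)*(-2 + (-7)² - 6*(-7)) + 44 = √18*(-2 + 49 + 42) + 44 = (3*√2)*89 + 44 = 267*√2 + 44 = 44 + 267*√2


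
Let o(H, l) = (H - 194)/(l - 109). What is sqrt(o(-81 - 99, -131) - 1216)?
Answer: I*sqrt(4371990)/60 ≈ 34.849*I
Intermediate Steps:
o(H, l) = (-194 + H)/(-109 + l)
sqrt(o(-81 - 99, -131) - 1216) = sqrt((-194 + (-81 - 99))/(-109 - 131) - 1216) = sqrt((-194 - 180)/(-240) - 1216) = sqrt(-1/240*(-374) - 1216) = sqrt(187/120 - 1216) = sqrt(-145733/120) = I*sqrt(4371990)/60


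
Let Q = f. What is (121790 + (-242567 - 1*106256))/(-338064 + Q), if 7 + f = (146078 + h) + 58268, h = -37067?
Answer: 227033/170792 ≈ 1.3293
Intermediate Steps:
f = 167272 (f = -7 + ((146078 - 37067) + 58268) = -7 + (109011 + 58268) = -7 + 167279 = 167272)
Q = 167272
(121790 + (-242567 - 1*106256))/(-338064 + Q) = (121790 + (-242567 - 1*106256))/(-338064 + 167272) = (121790 + (-242567 - 106256))/(-170792) = (121790 - 348823)*(-1/170792) = -227033*(-1/170792) = 227033/170792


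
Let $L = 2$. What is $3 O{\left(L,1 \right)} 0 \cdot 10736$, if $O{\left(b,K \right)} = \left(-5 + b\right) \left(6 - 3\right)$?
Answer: $0$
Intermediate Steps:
$O{\left(b,K \right)} = -15 + 3 b$ ($O{\left(b,K \right)} = \left(-5 + b\right) 3 = -15 + 3 b$)
$3 O{\left(L,1 \right)} 0 \cdot 10736 = 3 \left(-15 + 3 \cdot 2\right) 0 \cdot 10736 = 3 \left(-15 + 6\right) 0 \cdot 10736 = 3 \left(-9\right) 0 \cdot 10736 = \left(-27\right) 0 \cdot 10736 = 0 \cdot 10736 = 0$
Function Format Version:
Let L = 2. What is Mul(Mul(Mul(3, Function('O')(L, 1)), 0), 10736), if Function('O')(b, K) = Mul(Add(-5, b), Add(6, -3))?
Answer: 0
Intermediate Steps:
Function('O')(b, K) = Add(-15, Mul(3, b)) (Function('O')(b, K) = Mul(Add(-5, b), 3) = Add(-15, Mul(3, b)))
Mul(Mul(Mul(3, Function('O')(L, 1)), 0), 10736) = Mul(Mul(Mul(3, Add(-15, Mul(3, 2))), 0), 10736) = Mul(Mul(Mul(3, Add(-15, 6)), 0), 10736) = Mul(Mul(Mul(3, -9), 0), 10736) = Mul(Mul(-27, 0), 10736) = Mul(0, 10736) = 0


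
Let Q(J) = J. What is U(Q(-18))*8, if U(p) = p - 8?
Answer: -208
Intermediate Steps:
U(p) = -8 + p
U(Q(-18))*8 = (-8 - 18)*8 = -26*8 = -208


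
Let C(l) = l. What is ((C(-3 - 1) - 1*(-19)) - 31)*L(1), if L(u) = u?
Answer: -16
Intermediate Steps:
((C(-3 - 1) - 1*(-19)) - 31)*L(1) = (((-3 - 1) - 1*(-19)) - 31)*1 = ((-4 + 19) - 31)*1 = (15 - 31)*1 = -16*1 = -16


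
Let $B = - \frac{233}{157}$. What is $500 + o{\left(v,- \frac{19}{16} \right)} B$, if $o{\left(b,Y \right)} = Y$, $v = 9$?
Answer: $\frac{1260427}{2512} \approx 501.76$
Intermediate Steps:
$B = - \frac{233}{157}$ ($B = \left(-233\right) \frac{1}{157} = - \frac{233}{157} \approx -1.4841$)
$500 + o{\left(v,- \frac{19}{16} \right)} B = 500 + - \frac{19}{16} \left(- \frac{233}{157}\right) = 500 + \left(-19\right) \frac{1}{16} \left(- \frac{233}{157}\right) = 500 - - \frac{4427}{2512} = 500 + \frac{4427}{2512} = \frac{1260427}{2512}$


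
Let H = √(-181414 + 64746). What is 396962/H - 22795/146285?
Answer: -4559/29257 - 198481*I*√29167/29167 ≈ -0.15583 - 1162.2*I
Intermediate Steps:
H = 2*I*√29167 (H = √(-116668) = 2*I*√29167 ≈ 341.57*I)
396962/H - 22795/146285 = 396962/((2*I*√29167)) - 22795/146285 = 396962*(-I*√29167/58334) - 22795*1/146285 = -198481*I*√29167/29167 - 4559/29257 = -4559/29257 - 198481*I*√29167/29167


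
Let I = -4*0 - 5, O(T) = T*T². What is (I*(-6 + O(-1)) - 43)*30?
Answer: -240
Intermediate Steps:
O(T) = T³
I = -5 (I = 0 - 5 = -5)
(I*(-6 + O(-1)) - 43)*30 = (-5*(-6 + (-1)³) - 43)*30 = (-5*(-6 - 1) - 43)*30 = (-5*(-7) - 43)*30 = (35 - 43)*30 = -8*30 = -240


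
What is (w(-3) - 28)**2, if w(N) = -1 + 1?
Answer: 784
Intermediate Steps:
w(N) = 0
(w(-3) - 28)**2 = (0 - 28)**2 = (-28)**2 = 784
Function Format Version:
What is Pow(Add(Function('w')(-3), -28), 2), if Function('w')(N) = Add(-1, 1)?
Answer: 784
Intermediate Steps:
Function('w')(N) = 0
Pow(Add(Function('w')(-3), -28), 2) = Pow(Add(0, -28), 2) = Pow(-28, 2) = 784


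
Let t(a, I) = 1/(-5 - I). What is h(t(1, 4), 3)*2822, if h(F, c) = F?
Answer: -2822/9 ≈ -313.56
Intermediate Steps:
h(t(1, 4), 3)*2822 = -1/(5 + 4)*2822 = -1/9*2822 = -1*⅑*2822 = -⅑*2822 = -2822/9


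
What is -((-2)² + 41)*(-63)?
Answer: 2835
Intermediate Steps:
-((-2)² + 41)*(-63) = -(4 + 41)*(-63) = -45*(-63) = -1*(-2835) = 2835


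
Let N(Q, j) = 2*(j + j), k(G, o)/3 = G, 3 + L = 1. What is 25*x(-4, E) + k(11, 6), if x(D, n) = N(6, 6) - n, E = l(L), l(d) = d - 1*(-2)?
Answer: 633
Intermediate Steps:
L = -2 (L = -3 + 1 = -2)
l(d) = 2 + d (l(d) = d + 2 = 2 + d)
E = 0 (E = 2 - 2 = 0)
k(G, o) = 3*G
N(Q, j) = 4*j (N(Q, j) = 2*(2*j) = 4*j)
x(D, n) = 24 - n (x(D, n) = 4*6 - n = 24 - n)
25*x(-4, E) + k(11, 6) = 25*(24 - 1*0) + 3*11 = 25*(24 + 0) + 33 = 25*24 + 33 = 600 + 33 = 633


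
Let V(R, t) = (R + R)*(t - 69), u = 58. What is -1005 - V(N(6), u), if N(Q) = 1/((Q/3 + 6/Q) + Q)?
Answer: -9023/9 ≈ -1002.6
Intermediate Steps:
N(Q) = 1/(6/Q + 4*Q/3) (N(Q) = 1/((Q*(⅓) + 6/Q) + Q) = 1/((Q/3 + 6/Q) + Q) = 1/((6/Q + Q/3) + Q) = 1/(6/Q + 4*Q/3))
V(R, t) = 2*R*(-69 + t) (V(R, t) = (2*R)*(-69 + t) = 2*R*(-69 + t))
-1005 - V(N(6), u) = -1005 - 2*(3/2)*6/(9 + 2*6²)*(-69 + 58) = -1005 - 2*(3/2)*6/(9 + 2*36)*(-11) = -1005 - 2*(3/2)*6/(9 + 72)*(-11) = -1005 - 2*(3/2)*6/81*(-11) = -1005 - 2*(3/2)*6*(1/81)*(-11) = -1005 - 2*(-11)/9 = -1005 - 1*(-22/9) = -1005 + 22/9 = -9023/9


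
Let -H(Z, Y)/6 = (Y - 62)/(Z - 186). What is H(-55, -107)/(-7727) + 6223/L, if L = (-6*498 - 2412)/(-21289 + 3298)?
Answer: 23165440416239/1117324200 ≈ 20733.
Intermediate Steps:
L = 600/1999 (L = (-2988 - 2412)/(-17991) = -5400*(-1/17991) = 600/1999 ≈ 0.30015)
H(Z, Y) = -6*(-62 + Y)/(-186 + Z) (H(Z, Y) = -6*(Y - 62)/(Z - 186) = -6*(-62 + Y)/(-186 + Z))
H(-55, -107)/(-7727) + 6223/L = (6*(62 - 1*(-107))/(-186 - 55))/(-7727) + 6223/(600/1999) = (6*(62 + 107)/(-241))*(-1/7727) + 6223*(1999/600) = (6*(-1/241)*169)*(-1/7727) + 12439777/600 = -1014/241*(-1/7727) + 12439777/600 = 1014/1862207 + 12439777/600 = 23165440416239/1117324200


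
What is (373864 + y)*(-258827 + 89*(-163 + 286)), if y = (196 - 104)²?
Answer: -94771464640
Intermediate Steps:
y = 8464 (y = 92² = 8464)
(373864 + y)*(-258827 + 89*(-163 + 286)) = (373864 + 8464)*(-258827 + 89*(-163 + 286)) = 382328*(-258827 + 89*123) = 382328*(-258827 + 10947) = 382328*(-247880) = -94771464640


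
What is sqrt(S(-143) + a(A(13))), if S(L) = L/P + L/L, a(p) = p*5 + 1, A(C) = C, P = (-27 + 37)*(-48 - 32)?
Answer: sqrt(107486)/40 ≈ 8.1963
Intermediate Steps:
P = -800 (P = 10*(-80) = -800)
a(p) = 1 + 5*p (a(p) = 5*p + 1 = 1 + 5*p)
S(L) = 1 - L/800 (S(L) = L/(-800) + L/L = L*(-1/800) + 1 = -L/800 + 1 = 1 - L/800)
sqrt(S(-143) + a(A(13))) = sqrt((1 - 1/800*(-143)) + (1 + 5*13)) = sqrt((1 + 143/800) + (1 + 65)) = sqrt(943/800 + 66) = sqrt(53743/800) = sqrt(107486)/40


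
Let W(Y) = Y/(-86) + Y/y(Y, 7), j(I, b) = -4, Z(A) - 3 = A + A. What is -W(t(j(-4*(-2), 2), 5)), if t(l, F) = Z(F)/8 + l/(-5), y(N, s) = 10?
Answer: -1843/8600 ≈ -0.21430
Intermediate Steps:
Z(A) = 3 + 2*A (Z(A) = 3 + (A + A) = 3 + 2*A)
t(l, F) = 3/8 - l/5 + F/4 (t(l, F) = (3 + 2*F)/8 + l/(-5) = (3 + 2*F)*(1/8) + l*(-1/5) = (3/8 + F/4) - l/5 = 3/8 - l/5 + F/4)
W(Y) = 19*Y/215 (W(Y) = Y/(-86) + Y/10 = Y*(-1/86) + Y*(1/10) = -Y/86 + Y/10 = 19*Y/215)
-W(t(j(-4*(-2), 2), 5)) = -19*(3/8 - 1/5*(-4) + (1/4)*5)/215 = -19*(3/8 + 4/5 + 5/4)/215 = -19*97/(215*40) = -1*1843/8600 = -1843/8600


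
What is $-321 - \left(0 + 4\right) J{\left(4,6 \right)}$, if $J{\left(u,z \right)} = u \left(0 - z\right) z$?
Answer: $255$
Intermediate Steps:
$J{\left(u,z \right)} = - u z^{2}$ ($J{\left(u,z \right)} = u \left(- z\right) z = - u z z = - u z^{2}$)
$-321 - \left(0 + 4\right) J{\left(4,6 \right)} = -321 - \left(0 + 4\right) \left(\left(-1\right) 4 \cdot 6^{2}\right) = -321 - 4 \left(\left(-1\right) 4 \cdot 36\right) = -321 - 4 \left(-144\right) = -321 - -576 = -321 + 576 = 255$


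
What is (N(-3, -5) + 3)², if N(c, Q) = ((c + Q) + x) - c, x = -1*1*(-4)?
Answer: 4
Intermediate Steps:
x = 4 (x = -1*(-4) = 4)
N(c, Q) = 4 + Q (N(c, Q) = ((c + Q) + 4) - c = ((Q + c) + 4) - c = (4 + Q + c) - c = 4 + Q)
(N(-3, -5) + 3)² = ((4 - 5) + 3)² = (-1 + 3)² = 2² = 4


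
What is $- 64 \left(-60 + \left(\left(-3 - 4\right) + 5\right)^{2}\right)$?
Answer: $3584$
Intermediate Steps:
$- 64 \left(-60 + \left(\left(-3 - 4\right) + 5\right)^{2}\right) = - 64 \left(-60 + \left(-7 + 5\right)^{2}\right) = - 64 \left(-60 + \left(-2\right)^{2}\right) = - 64 \left(-60 + 4\right) = \left(-64\right) \left(-56\right) = 3584$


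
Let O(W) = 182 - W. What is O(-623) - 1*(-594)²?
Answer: -352031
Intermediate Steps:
O(-623) - 1*(-594)² = (182 - 1*(-623)) - 1*(-594)² = (182 + 623) - 1*352836 = 805 - 352836 = -352031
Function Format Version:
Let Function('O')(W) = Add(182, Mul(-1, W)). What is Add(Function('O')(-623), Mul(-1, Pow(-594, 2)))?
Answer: -352031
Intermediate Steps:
Add(Function('O')(-623), Mul(-1, Pow(-594, 2))) = Add(Add(182, Mul(-1, -623)), Mul(-1, Pow(-594, 2))) = Add(Add(182, 623), Mul(-1, 352836)) = Add(805, -352836) = -352031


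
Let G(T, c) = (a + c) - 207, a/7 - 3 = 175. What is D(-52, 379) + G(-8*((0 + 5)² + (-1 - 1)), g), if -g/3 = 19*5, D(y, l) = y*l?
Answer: -18954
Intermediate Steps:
a = 1246 (a = 21 + 7*175 = 21 + 1225 = 1246)
D(y, l) = l*y
g = -285 (g = -57*5 = -3*95 = -285)
G(T, c) = 1039 + c (G(T, c) = (1246 + c) - 207 = 1039 + c)
D(-52, 379) + G(-8*((0 + 5)² + (-1 - 1)), g) = 379*(-52) + (1039 - 285) = -19708 + 754 = -18954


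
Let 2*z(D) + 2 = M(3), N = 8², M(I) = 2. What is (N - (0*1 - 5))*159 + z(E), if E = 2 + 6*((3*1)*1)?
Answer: 10971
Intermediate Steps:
E = 20 (E = 2 + 6*(3*1) = 2 + 6*3 = 2 + 18 = 20)
N = 64
z(D) = 0 (z(D) = -1 + (½)*2 = -1 + 1 = 0)
(N - (0*1 - 5))*159 + z(E) = (64 - (0*1 - 5))*159 + 0 = (64 - (0 - 5))*159 + 0 = (64 - 1*(-5))*159 + 0 = (64 + 5)*159 + 0 = 69*159 + 0 = 10971 + 0 = 10971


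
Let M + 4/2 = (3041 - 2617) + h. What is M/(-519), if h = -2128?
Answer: 1706/519 ≈ 3.2871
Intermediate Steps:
M = -1706 (M = -2 + ((3041 - 2617) - 2128) = -2 + (424 - 2128) = -2 - 1704 = -1706)
M/(-519) = -1706/(-519) = -1706*(-1/519) = 1706/519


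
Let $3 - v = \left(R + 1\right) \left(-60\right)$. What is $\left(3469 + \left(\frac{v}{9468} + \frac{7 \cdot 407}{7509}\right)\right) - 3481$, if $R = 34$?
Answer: $- \frac{30013955}{2633156} \approx -11.398$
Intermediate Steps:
$v = 2103$ ($v = 3 - \left(34 + 1\right) \left(-60\right) = 3 - 35 \left(-60\right) = 3 - -2100 = 3 + 2100 = 2103$)
$\left(3469 + \left(\frac{v}{9468} + \frac{7 \cdot 407}{7509}\right)\right) - 3481 = \left(3469 + \left(\frac{2103}{9468} + \frac{7 \cdot 407}{7509}\right)\right) - 3481 = \left(3469 + \left(2103 \cdot \frac{1}{9468} + 2849 \cdot \frac{1}{7509}\right)\right) - 3481 = \left(3469 + \left(\frac{701}{3156} + \frac{2849}{7509}\right)\right) - 3481 = \left(3469 + \frac{1583917}{2633156}\right) - 3481 = \frac{9136002081}{2633156} - 3481 = - \frac{30013955}{2633156}$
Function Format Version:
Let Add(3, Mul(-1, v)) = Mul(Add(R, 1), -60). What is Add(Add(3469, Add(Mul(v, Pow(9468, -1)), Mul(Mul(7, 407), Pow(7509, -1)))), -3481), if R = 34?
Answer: Rational(-30013955, 2633156) ≈ -11.398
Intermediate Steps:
v = 2103 (v = Add(3, Mul(-1, Mul(Add(34, 1), -60))) = Add(3, Mul(-1, Mul(35, -60))) = Add(3, Mul(-1, -2100)) = Add(3, 2100) = 2103)
Add(Add(3469, Add(Mul(v, Pow(9468, -1)), Mul(Mul(7, 407), Pow(7509, -1)))), -3481) = Add(Add(3469, Add(Mul(2103, Pow(9468, -1)), Mul(Mul(7, 407), Pow(7509, -1)))), -3481) = Add(Add(3469, Add(Mul(2103, Rational(1, 9468)), Mul(2849, Rational(1, 7509)))), -3481) = Add(Add(3469, Add(Rational(701, 3156), Rational(2849, 7509))), -3481) = Add(Add(3469, Rational(1583917, 2633156)), -3481) = Add(Rational(9136002081, 2633156), -3481) = Rational(-30013955, 2633156)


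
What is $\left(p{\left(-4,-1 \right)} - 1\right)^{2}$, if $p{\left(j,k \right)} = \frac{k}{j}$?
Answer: $\frac{9}{16} \approx 0.5625$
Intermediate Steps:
$\left(p{\left(-4,-1 \right)} - 1\right)^{2} = \left(- \frac{1}{-4} - 1\right)^{2} = \left(\left(-1\right) \left(- \frac{1}{4}\right) - 1\right)^{2} = \left(\frac{1}{4} - 1\right)^{2} = \left(- \frac{3}{4}\right)^{2} = \frac{9}{16}$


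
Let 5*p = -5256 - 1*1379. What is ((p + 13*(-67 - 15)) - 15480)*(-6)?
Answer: 107238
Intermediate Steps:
p = -1327 (p = (-5256 - 1*1379)/5 = (-5256 - 1379)/5 = (1/5)*(-6635) = -1327)
((p + 13*(-67 - 15)) - 15480)*(-6) = ((-1327 + 13*(-67 - 15)) - 15480)*(-6) = ((-1327 + 13*(-82)) - 15480)*(-6) = ((-1327 - 1066) - 15480)*(-6) = (-2393 - 15480)*(-6) = -17873*(-6) = 107238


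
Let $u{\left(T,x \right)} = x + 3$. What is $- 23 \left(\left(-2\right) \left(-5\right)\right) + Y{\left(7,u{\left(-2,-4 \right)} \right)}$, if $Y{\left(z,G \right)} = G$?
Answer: $-231$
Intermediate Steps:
$u{\left(T,x \right)} = 3 + x$
$- 23 \left(\left(-2\right) \left(-5\right)\right) + Y{\left(7,u{\left(-2,-4 \right)} \right)} = - 23 \left(\left(-2\right) \left(-5\right)\right) + \left(3 - 4\right) = \left(-23\right) 10 - 1 = -230 - 1 = -231$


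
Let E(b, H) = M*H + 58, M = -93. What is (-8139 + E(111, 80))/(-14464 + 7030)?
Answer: 15521/7434 ≈ 2.0878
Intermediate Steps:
E(b, H) = 58 - 93*H (E(b, H) = -93*H + 58 = 58 - 93*H)
(-8139 + E(111, 80))/(-14464 + 7030) = (-8139 + (58 - 93*80))/(-14464 + 7030) = (-8139 + (58 - 7440))/(-7434) = (-8139 - 7382)*(-1/7434) = -15521*(-1/7434) = 15521/7434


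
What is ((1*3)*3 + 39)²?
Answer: 2304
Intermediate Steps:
((1*3)*3 + 39)² = (3*3 + 39)² = (9 + 39)² = 48² = 2304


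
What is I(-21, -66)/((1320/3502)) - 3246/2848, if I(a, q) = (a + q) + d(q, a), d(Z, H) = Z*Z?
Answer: 886946323/78320 ≈ 11325.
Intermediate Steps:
d(Z, H) = Z²
I(a, q) = a + q + q² (I(a, q) = (a + q) + q² = a + q + q²)
I(-21, -66)/((1320/3502)) - 3246/2848 = (-21 - 66 + (-66)²)/((1320/3502)) - 3246/2848 = (-21 - 66 + 4356)/((1320*(1/3502))) - 3246*1/2848 = 4269/(660/1751) - 1623/1424 = 4269*(1751/660) - 1623/1424 = 2491673/220 - 1623/1424 = 886946323/78320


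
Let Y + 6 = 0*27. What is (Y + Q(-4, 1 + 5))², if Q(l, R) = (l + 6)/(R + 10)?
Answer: 2209/64 ≈ 34.516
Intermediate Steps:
Q(l, R) = (6 + l)/(10 + R)
Y = -6 (Y = -6 + 0*27 = -6 + 0 = -6)
(Y + Q(-4, 1 + 5))² = (-6 + (6 - 4)/(10 + (1 + 5)))² = (-6 + 2/(10 + 6))² = (-6 + 2/16)² = (-6 + (1/16)*2)² = (-6 + ⅛)² = (-47/8)² = 2209/64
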